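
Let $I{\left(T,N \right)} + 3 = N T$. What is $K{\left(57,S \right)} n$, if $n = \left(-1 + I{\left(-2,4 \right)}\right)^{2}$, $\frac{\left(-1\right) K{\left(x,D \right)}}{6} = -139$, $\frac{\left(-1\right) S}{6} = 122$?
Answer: $120096$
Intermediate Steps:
$S = -732$ ($S = \left(-6\right) 122 = -732$)
$I{\left(T,N \right)} = -3 + N T$
$K{\left(x,D \right)} = 834$ ($K{\left(x,D \right)} = \left(-6\right) \left(-139\right) = 834$)
$n = 144$ ($n = \left(-1 + \left(-3 + 4 \left(-2\right)\right)\right)^{2} = \left(-1 - 11\right)^{2} = \left(-12\right)^{2} = 144$)
$K{\left(57,S \right)} n = 834 \cdot 144 = 120096$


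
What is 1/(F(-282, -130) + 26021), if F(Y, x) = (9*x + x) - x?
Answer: 1/24851 ≈ 4.0240e-5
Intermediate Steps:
F(Y, x) = 9*x (F(Y, x) = 10*x - x = 9*x)
1/(F(-282, -130) + 26021) = 1/(9*(-130) + 26021) = 1/(-1170 + 26021) = 1/24851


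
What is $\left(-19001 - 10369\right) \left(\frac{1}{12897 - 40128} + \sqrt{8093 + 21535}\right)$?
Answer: $\frac{9790}{9077} - 176220 \sqrt{823} \approx -5.0554 \cdot 10^{6}$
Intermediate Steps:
$\left(-19001 - 10369\right) \left(\frac{1}{12897 - 40128} + \sqrt{8093 + 21535}\right) = - 29370 \left(\frac{1}{-27231} + \sqrt{29628}\right) = - 29370 \left(- \frac{1}{27231} + 6 \sqrt{823}\right) = \frac{9790}{9077} - 176220 \sqrt{823}$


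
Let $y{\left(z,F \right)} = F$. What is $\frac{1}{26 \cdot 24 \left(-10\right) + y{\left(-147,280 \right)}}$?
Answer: $- \frac{1}{5960} \approx -0.00016779$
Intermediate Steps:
$\frac{1}{26 \cdot 24 \left(-10\right) + y{\left(-147,280 \right)}} = \frac{1}{26 \cdot 24 \left(-10\right) + 280} = \frac{1}{624 \left(-10\right) + 280} = \frac{1}{-6240 + 280} = \frac{1}{-5960} = - \frac{1}{5960}$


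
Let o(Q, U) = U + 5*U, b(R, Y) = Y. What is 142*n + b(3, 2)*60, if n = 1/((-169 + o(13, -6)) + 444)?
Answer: 28822/239 ≈ 120.59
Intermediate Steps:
o(Q, U) = 6*U
n = 1/239 (n = 1/((-169 + 6*(-6)) + 444) = 1/((-169 - 36) + 444) = 1/(-205 + 444) = 1/239 ≈ 0.0041841)
142*n + b(3, 2)*60 = 142*(1/239) + 2*60 = 142/239 + 120 = 28822/239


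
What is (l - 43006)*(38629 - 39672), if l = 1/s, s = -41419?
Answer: 265408561735/5917 ≈ 4.4855e+7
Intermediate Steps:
l = -1/41419 (l = 1/(-41419) = -1/41419 ≈ -2.4144e-5)
(l - 43006)*(38629 - 39672) = (-1/41419 - 43006)*(38629 - 39672) = -1781265515/41419*(-1043) = 265408561735/5917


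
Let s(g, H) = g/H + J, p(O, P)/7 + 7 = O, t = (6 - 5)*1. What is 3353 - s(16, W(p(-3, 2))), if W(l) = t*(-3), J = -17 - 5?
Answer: 10141/3 ≈ 3380.3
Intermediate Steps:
J = -22
t = 1 (t = 1*1 = 1)
p(O, P) = -49 + 7*O
W(l) = -3 (W(l) = 1*(-3) = -3)
s(g, H) = -22 + g/H (s(g, H) = g/H - 22 = -22 + g/H)
3353 - s(16, W(p(-3, 2))) = 3353 - (-22 + 16/(-3)) = 3353 - (-22 + 16*(-1/3)) = 3353 - (-22 - 16/3) = 3353 - 1*(-82/3) = 3353 + 82/3 = 10141/3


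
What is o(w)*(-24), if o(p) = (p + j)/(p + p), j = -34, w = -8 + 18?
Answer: 144/5 ≈ 28.800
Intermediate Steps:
w = 10
o(p) = (-34 + p)/(2*p) (o(p) = (p - 34)/(p + p) = (-34 + p)/((2*p)) = (-34 + p)*(1/(2*p)) = (-34 + p)/(2*p))
o(w)*(-24) = ((½)*(-34 + 10)/10)*(-24) = ((½)*(⅒)*(-24))*(-24) = -6/5*(-24) = 144/5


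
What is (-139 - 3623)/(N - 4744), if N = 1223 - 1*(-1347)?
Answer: 1881/1087 ≈ 1.7305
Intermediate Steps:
N = 2570 (N = 1223 + 1347 = 2570)
(-139 - 3623)/(N - 4744) = (-139 - 3623)/(2570 - 4744) = -3762/(-2174) = -3762*(-1/2174) = 1881/1087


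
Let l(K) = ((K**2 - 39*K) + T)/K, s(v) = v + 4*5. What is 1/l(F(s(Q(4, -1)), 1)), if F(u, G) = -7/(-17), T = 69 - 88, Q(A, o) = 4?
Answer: -119/10083 ≈ -0.011802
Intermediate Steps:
T = -19
s(v) = 20 + v (s(v) = v + 20 = 20 + v)
F(u, G) = 7/17 (F(u, G) = -7*(-1/17) = 7/17)
l(K) = (-19 + K**2 - 39*K)/K (l(K) = ((K**2 - 39*K) - 19)/K = (-19 + K**2 - 39*K)/K)
1/l(F(s(Q(4, -1)), 1)) = 1/(-39 + 7/17 - 19/7/17) = 1/(-39 + 7/17 - 19*17/7) = 1/(-39 + 7/17 - 323/7) = 1/(-10083/119) = -119/10083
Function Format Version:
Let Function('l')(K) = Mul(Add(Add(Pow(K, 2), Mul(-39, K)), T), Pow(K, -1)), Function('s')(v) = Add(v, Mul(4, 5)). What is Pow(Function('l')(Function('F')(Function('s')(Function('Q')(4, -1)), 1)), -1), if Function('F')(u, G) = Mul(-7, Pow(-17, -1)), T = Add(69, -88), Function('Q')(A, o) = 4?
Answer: Rational(-119, 10083) ≈ -0.011802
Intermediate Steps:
T = -19
Function('s')(v) = Add(20, v) (Function('s')(v) = Add(v, 20) = Add(20, v))
Function('F')(u, G) = Rational(7, 17) (Function('F')(u, G) = Mul(-7, Rational(-1, 17)) = Rational(7, 17))
Function('l')(K) = Mul(Pow(K, -1), Add(-19, Pow(K, 2), Mul(-39, K))) (Function('l')(K) = Mul(Add(Add(Pow(K, 2), Mul(-39, K)), -19), Pow(K, -1)) = Mul(Add(-19, Pow(K, 2), Mul(-39, K)), Pow(K, -1)) = Mul(Pow(K, -1), Add(-19, Pow(K, 2), Mul(-39, K))))
Pow(Function('l')(Function('F')(Function('s')(Function('Q')(4, -1)), 1)), -1) = Pow(Add(-39, Rational(7, 17), Mul(-19, Pow(Rational(7, 17), -1))), -1) = Pow(Add(-39, Rational(7, 17), Mul(-19, Rational(17, 7))), -1) = Pow(Add(-39, Rational(7, 17), Rational(-323, 7)), -1) = Pow(Rational(-10083, 119), -1) = Rational(-119, 10083)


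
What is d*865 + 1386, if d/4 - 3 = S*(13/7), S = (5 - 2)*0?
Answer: 11766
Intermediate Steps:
S = 0 (S = 3*0 = 0)
d = 12 (d = 12 + 4*(0*(13/7)) = 12 + 4*0 = 12 + 0 = 12)
d*865 + 1386 = 12*865 + 1386 = 10380 + 1386 = 11766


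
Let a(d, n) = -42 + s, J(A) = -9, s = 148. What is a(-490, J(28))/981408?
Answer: 53/490704 ≈ 0.00010801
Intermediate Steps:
a(d, n) = 106 (a(d, n) = -42 + 148 = 106)
a(-490, J(28))/981408 = 106/981408 = 106*(1/981408) = 53/490704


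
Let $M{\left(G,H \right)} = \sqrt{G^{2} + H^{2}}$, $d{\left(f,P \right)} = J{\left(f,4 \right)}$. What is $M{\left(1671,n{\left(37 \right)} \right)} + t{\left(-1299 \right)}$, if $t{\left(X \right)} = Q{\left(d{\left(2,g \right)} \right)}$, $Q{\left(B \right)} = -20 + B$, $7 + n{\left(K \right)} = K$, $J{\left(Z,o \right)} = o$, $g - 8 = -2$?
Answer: $-16 + 3 \sqrt{310349} \approx 1655.3$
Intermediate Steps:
$g = 6$ ($g = 8 - 2 = 6$)
$d{\left(f,P \right)} = 4$
$n{\left(K \right)} = -7 + K$
$t{\left(X \right)} = -16$ ($t{\left(X \right)} = -20 + 4 = -16$)
$M{\left(1671,n{\left(37 \right)} \right)} + t{\left(-1299 \right)} = \sqrt{1671^{2} + \left(-7 + 37\right)^{2}} - 16 = \sqrt{2792241 + 30^{2}} - 16 = \sqrt{2792241 + 900} - 16 = \sqrt{2793141} - 16 = 3 \sqrt{310349} - 16 = -16 + 3 \sqrt{310349}$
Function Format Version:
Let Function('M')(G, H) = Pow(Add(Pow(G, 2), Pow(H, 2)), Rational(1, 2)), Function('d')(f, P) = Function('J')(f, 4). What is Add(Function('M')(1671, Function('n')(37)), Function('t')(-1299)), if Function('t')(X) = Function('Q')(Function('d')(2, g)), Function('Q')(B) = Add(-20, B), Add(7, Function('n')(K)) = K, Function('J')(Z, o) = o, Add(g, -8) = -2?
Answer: Add(-16, Mul(3, Pow(310349, Rational(1, 2)))) ≈ 1655.3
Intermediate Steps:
g = 6 (g = Add(8, -2) = 6)
Function('d')(f, P) = 4
Function('n')(K) = Add(-7, K)
Function('t')(X) = -16 (Function('t')(X) = Add(-20, 4) = -16)
Add(Function('M')(1671, Function('n')(37)), Function('t')(-1299)) = Add(Pow(Add(Pow(1671, 2), Pow(Add(-7, 37), 2)), Rational(1, 2)), -16) = Add(Pow(Add(2792241, Pow(30, 2)), Rational(1, 2)), -16) = Add(Pow(Add(2792241, 900), Rational(1, 2)), -16) = Add(Pow(2793141, Rational(1, 2)), -16) = Add(Mul(3, Pow(310349, Rational(1, 2))), -16) = Add(-16, Mul(3, Pow(310349, Rational(1, 2))))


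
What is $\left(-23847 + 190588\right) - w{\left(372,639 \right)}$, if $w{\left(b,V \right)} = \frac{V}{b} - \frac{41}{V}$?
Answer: $\frac{13211758853}{79236} \approx 1.6674 \cdot 10^{5}$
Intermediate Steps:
$w{\left(b,V \right)} = - \frac{41}{V} + \frac{V}{b}$
$\left(-23847 + 190588\right) - w{\left(372,639 \right)} = \left(-23847 + 190588\right) - \left(- \frac{41}{639} + \frac{639}{372}\right) = 166741 - \left(\left(-41\right) \frac{1}{639} + 639 \cdot \frac{1}{372}\right) = 166741 - \left(- \frac{41}{639} + \frac{213}{124}\right) = 166741 - \frac{131023}{79236} = \frac{13211758853}{79236}$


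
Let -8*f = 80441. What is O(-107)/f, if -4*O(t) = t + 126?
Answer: 38/80441 ≈ 0.00047240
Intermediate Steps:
O(t) = -63/2 - t/4 (O(t) = -(t + 126)/4 = -(126 + t)/4 = -63/2 - t/4)
f = -80441/8 (f = -1/8*80441 = -80441/8 ≈ -10055.)
O(-107)/f = (-63/2 - 1/4*(-107))/(-80441/8) = (-63/2 + 107/4)*(-8/80441) = -19/4*(-8/80441) = 38/80441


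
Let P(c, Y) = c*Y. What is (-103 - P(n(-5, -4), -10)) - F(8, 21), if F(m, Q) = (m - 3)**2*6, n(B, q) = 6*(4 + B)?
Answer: -313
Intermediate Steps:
n(B, q) = 24 + 6*B
F(m, Q) = 6*(-3 + m)**2 (F(m, Q) = (-3 + m)**2*6 = 6*(-3 + m)**2)
P(c, Y) = Y*c
(-103 - P(n(-5, -4), -10)) - F(8, 21) = (-103 - (-10)*(24 + 6*(-5))) - 6*(-3 + 8)**2 = (-103 - (-10)*(24 - 30)) - 6*5**2 = (-103 - (-10)*(-6)) - 6*25 = (-103 - 1*60) - 1*150 = (-103 - 60) - 150 = -163 - 150 = -313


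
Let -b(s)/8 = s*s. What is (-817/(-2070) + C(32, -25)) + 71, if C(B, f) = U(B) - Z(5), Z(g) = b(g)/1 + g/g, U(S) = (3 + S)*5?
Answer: 921967/2070 ≈ 445.39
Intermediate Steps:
U(S) = 15 + 5*S
b(s) = -8*s² (b(s) = -8*s*s = -8*s²)
Z(g) = 1 - 8*g² (Z(g) = -8*g²/1 + g/g = -8*g²*1 + 1 = -8*g² + 1 = 1 - 8*g²)
C(B, f) = 214 + 5*B (C(B, f) = (15 + 5*B) - (1 - 8*5²) = (15 + 5*B) - (1 - 8*25) = (15 + 5*B) - (1 - 200) = (15 + 5*B) - 1*(-199) = (15 + 5*B) + 199 = 214 + 5*B)
(-817/(-2070) + C(32, -25)) + 71 = (-817/(-2070) + (214 + 5*32)) + 71 = (-817*(-1/2070) + (214 + 160)) + 71 = (817/2070 + 374) + 71 = 774997/2070 + 71 = 921967/2070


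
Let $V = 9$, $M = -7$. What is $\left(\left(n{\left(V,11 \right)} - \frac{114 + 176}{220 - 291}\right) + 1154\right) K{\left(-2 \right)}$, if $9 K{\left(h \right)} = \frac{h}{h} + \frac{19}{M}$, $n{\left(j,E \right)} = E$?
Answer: $- \frac{332020}{1491} \approx -222.68$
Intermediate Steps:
$K{\left(h \right)} = - \frac{4}{21}$ ($K{\left(h \right)} = \frac{\frac{h}{h} + \frac{19}{-7}}{9} = \frac{1 + 19 \left(- \frac{1}{7}\right)}{9} = \frac{1 - \frac{19}{7}}{9} = \frac{1}{9} \left(- \frac{12}{7}\right) = - \frac{4}{21}$)
$\left(\left(n{\left(V,11 \right)} - \frac{114 + 176}{220 - 291}\right) + 1154\right) K{\left(-2 \right)} = \left(\left(11 - \frac{114 + 176}{220 - 291}\right) + 1154\right) \left(- \frac{4}{21}\right) = \left(\left(11 - \frac{290}{-71}\right) + 1154\right) \left(- \frac{4}{21}\right) = \left(\left(11 - 290 \left(- \frac{1}{71}\right)\right) + 1154\right) \left(- \frac{4}{21}\right) = \left(\left(11 - - \frac{290}{71}\right) + 1154\right) \left(- \frac{4}{21}\right) = \left(\left(11 + \frac{290}{71}\right) + 1154\right) \left(- \frac{4}{21}\right) = \left(\frac{1071}{71} + 1154\right) \left(- \frac{4}{21}\right) = \frac{83005}{71} \left(- \frac{4}{21}\right) = - \frac{332020}{1491}$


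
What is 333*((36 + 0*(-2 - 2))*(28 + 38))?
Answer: 791208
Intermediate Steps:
333*((36 + 0*(-2 - 2))*(28 + 38)) = 333*((36 + 0*(-4))*66) = 333*((36 + 0)*66) = 333*(36*66) = 333*2376 = 791208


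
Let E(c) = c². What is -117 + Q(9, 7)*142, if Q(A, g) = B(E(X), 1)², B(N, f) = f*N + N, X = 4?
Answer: 145291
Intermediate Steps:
B(N, f) = N + N*f (B(N, f) = N*f + N = N + N*f)
Q(A, g) = 1024 (Q(A, g) = (4²*(1 + 1))² = (16*2)² = 32² = 1024)
-117 + Q(9, 7)*142 = -117 + 1024*142 = -117 + 145408 = 145291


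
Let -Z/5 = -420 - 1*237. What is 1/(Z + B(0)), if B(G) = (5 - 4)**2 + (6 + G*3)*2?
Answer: 1/3298 ≈ 0.00030321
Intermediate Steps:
Z = 3285 (Z = -5*(-420 - 1*237) = -5*(-420 - 237) = -5*(-657) = 3285)
B(G) = 13 + 6*G (B(G) = 1**2 + (6 + 3*G)*2 = 1 + (12 + 6*G) = 13 + 6*G)
1/(Z + B(0)) = 1/(3285 + (13 + 6*0)) = 1/(3285 + (13 + 0)) = 1/(3285 + 13) = 1/3298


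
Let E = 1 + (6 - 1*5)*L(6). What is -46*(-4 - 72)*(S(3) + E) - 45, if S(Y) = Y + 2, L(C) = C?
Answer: 41907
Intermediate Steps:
E = 7 (E = 1 + (6 - 1*5)*6 = 1 + (6 - 5)*6 = 1 + 1*6 = 1 + 6 = 7)
S(Y) = 2 + Y
-46*(-4 - 72)*(S(3) + E) - 45 = -46*(-4 - 72)*((2 + 3) + 7) - 45 = -(-3496)*(5 + 7) - 45 = -(-3496)*12 - 45 = -46*(-912) - 45 = 41952 - 45 = 41907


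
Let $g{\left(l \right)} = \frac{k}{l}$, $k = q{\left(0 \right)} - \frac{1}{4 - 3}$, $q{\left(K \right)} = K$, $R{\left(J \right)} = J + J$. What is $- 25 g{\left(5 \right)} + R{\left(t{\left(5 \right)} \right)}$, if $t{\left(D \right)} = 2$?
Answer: $9$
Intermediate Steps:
$R{\left(J \right)} = 2 J$
$k = -1$ ($k = 0 - \frac{1}{4 - 3} = 0 - 1^{-1} = 0 - 1 = -1$)
$g{\left(l \right)} = - \frac{1}{l}$
$- 25 g{\left(5 \right)} + R{\left(t{\left(5 \right)} \right)} = - 25 \left(- \frac{1}{5}\right) + 2 \cdot 2 = - 25 \left(\left(-1\right) \frac{1}{5}\right) + 4 = \left(-25\right) \left(- \frac{1}{5}\right) + 4 = 5 + 4 = 9$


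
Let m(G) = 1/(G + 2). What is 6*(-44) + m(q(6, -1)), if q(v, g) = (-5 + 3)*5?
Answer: -2113/8 ≈ -264.13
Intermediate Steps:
q(v, g) = -10 (q(v, g) = -2*5 = -10)
m(G) = 1/(2 + G)
6*(-44) + m(q(6, -1)) = 6*(-44) + 1/(2 - 10) = -264 + 1/(-8) = -264 - ⅛ = -2113/8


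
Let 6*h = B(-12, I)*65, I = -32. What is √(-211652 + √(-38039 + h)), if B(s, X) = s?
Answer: √(-211652 + 3*I*√4241) ≈ 0.212 + 460.06*I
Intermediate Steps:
h = -130 (h = (-12*65)/6 = (⅙)*(-780) = -130)
√(-211652 + √(-38039 + h)) = √(-211652 + √(-38039 - 130)) = √(-211652 + √(-38169)) = √(-211652 + 3*I*√4241)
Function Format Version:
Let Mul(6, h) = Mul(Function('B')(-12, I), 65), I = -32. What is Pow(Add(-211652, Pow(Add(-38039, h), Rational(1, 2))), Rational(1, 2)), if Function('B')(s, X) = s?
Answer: Pow(Add(-211652, Mul(3, I, Pow(4241, Rational(1, 2)))), Rational(1, 2)) ≈ Add(0.212, Mul(460.06, I))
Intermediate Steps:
h = -130 (h = Mul(Rational(1, 6), Mul(-12, 65)) = Mul(Rational(1, 6), -780) = -130)
Pow(Add(-211652, Pow(Add(-38039, h), Rational(1, 2))), Rational(1, 2)) = Pow(Add(-211652, Pow(Add(-38039, -130), Rational(1, 2))), Rational(1, 2)) = Pow(Add(-211652, Pow(-38169, Rational(1, 2))), Rational(1, 2)) = Pow(Add(-211652, Mul(3, I, Pow(4241, Rational(1, 2)))), Rational(1, 2))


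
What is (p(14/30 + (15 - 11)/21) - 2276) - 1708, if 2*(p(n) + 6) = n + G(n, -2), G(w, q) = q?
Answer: -279347/70 ≈ -3990.7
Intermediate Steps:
p(n) = -7 + n/2 (p(n) = -6 + (n - 2)/2 = -6 + (-2 + n)/2 = -6 + (-1 + n/2) = -7 + n/2)
(p(14/30 + (15 - 11)/21) - 2276) - 1708 = ((-7 + (14/30 + (15 - 11)/21)/2) - 2276) - 1708 = ((-7 + (14*(1/30) + 4*(1/21))/2) - 2276) - 1708 = ((-7 + (7/15 + 4/21)/2) - 2276) - 1708 = ((-7 + (1/2)*(23/35)) - 2276) - 1708 = ((-7 + 23/70) - 2276) - 1708 = (-467/70 - 2276) - 1708 = -159787/70 - 1708 = -279347/70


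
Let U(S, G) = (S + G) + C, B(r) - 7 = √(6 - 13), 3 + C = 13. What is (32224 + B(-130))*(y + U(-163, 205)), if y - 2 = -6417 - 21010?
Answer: -882259163 - 27373*I*√7 ≈ -8.8226e+8 - 72422.0*I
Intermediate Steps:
C = 10 (C = -3 + 13 = 10)
B(r) = 7 + I*√7 (B(r) = 7 + √(6 - 13) = 7 + √(-7) = 7 + I*√7)
y = -27425 (y = 2 + (-6417 - 21010) = 2 - 27427 = -27425)
U(S, G) = 10 + G + S (U(S, G) = (S + G) + 10 = (G + S) + 10 = 10 + G + S)
(32224 + B(-130))*(y + U(-163, 205)) = (32224 + (7 + I*√7))*(-27425 + (10 + 205 - 163)) = (32231 + I*√7)*(-27425 + 52) = (32231 + I*√7)*(-27373) = -882259163 - 27373*I*√7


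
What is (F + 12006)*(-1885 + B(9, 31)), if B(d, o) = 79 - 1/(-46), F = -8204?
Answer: -157925575/23 ≈ -6.8663e+6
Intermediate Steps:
B(d, o) = 3635/46 (B(d, o) = 79 - 1*(-1/46) = 79 + 1/46 = 3635/46)
(F + 12006)*(-1885 + B(9, 31)) = (-8204 + 12006)*(-1885 + 3635/46) = 3802*(-83075/46) = -157925575/23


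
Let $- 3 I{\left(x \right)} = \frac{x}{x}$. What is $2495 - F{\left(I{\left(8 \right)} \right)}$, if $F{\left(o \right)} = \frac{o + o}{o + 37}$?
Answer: $\frac{137226}{55} \approx 2495.0$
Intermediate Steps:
$I{\left(x \right)} = - \frac{1}{3}$ ($I{\left(x \right)} = - \frac{x \frac{1}{x}}{3} = \left(- \frac{1}{3}\right) 1 = - \frac{1}{3}$)
$F{\left(o \right)} = \frac{2 o}{37 + o}$
$2495 - F{\left(I{\left(8 \right)} \right)} = 2495 - 2 \left(- \frac{1}{3}\right) \frac{1}{37 - \frac{1}{3}} = 2495 - 2 \left(- \frac{1}{3}\right) \frac{1}{\frac{110}{3}} = 2495 - 2 \left(- \frac{1}{3}\right) \frac{3}{110} = 2495 - - \frac{1}{55} = 2495 + \frac{1}{55} = \frac{137226}{55}$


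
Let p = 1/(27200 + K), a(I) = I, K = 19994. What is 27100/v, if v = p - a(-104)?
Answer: 1278957400/4908177 ≈ 260.58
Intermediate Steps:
p = 1/47194 (p = 1/(27200 + 19994) = 1/47194 ≈ 2.1189e-5)
v = 4908177/47194 (v = 1/47194 - 1*(-104) = 1/47194 + 104 = 4908177/47194 ≈ 104.00)
27100/v = 27100/(4908177/47194) = 27100*(47194/4908177) = 1278957400/4908177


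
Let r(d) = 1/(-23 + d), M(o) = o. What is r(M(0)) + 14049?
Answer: 323126/23 ≈ 14049.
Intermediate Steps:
r(M(0)) + 14049 = 1/(-23 + 0) + 14049 = 1/(-23) + 14049 = -1/23 + 14049 = 323126/23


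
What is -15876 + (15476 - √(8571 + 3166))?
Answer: -400 - 11*√97 ≈ -508.34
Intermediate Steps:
-15876 + (15476 - √(8571 + 3166)) = -15876 + (15476 - √11737) = -15876 + (15476 - 11*√97) = -400 - 11*√97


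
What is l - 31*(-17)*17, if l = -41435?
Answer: -32476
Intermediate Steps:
l - 31*(-17)*17 = -41435 - 31*(-17)*17 = -41435 - (-527)*17 = -41435 - 1*(-8959) = -41435 + 8959 = -32476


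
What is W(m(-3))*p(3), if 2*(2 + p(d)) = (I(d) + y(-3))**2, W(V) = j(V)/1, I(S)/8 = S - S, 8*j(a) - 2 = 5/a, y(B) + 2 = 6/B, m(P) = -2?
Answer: -3/8 ≈ -0.37500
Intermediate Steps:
y(B) = -2 + 6/B
j(a) = 1/4 + 5/(8*a) (j(a) = 1/4 + (5/a)/8 = 1/4 + 5/(8*a))
I(S) = 0 (I(S) = 8*(S - S) = 8*0 = 0)
W(V) = (5 + 2*V)/(8*V) (W(V) = ((5 + 2*V)/(8*V))/1 = ((5 + 2*V)/(8*V))*1 = (5 + 2*V)/(8*V))
p(d) = 6 (p(d) = -2 + (0 + (-2 + 6/(-3)))**2/2 = -2 + (0 + (-2 + 6*(-1/3)))**2/2 = -2 + (0 + (-2 - 2))**2/2 = -2 + (0 - 4)**2/2 = -2 + (1/2)*(-4)**2 = -2 + (1/2)*16 = -2 + 8 = 6)
W(m(-3))*p(3) = ((1/8)*(5 + 2*(-2))/(-2))*6 = ((1/8)*(-1/2)*(5 - 4))*6 = ((1/8)*(-1/2)*1)*6 = -1/16*6 = -3/8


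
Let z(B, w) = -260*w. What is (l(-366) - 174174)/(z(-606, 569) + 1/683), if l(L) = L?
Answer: 119210820/101043019 ≈ 1.1798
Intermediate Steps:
(l(-366) - 174174)/(z(-606, 569) + 1/683) = (-366 - 174174)/(-260*569 + 1/683) = -174540/(-147940 + 1/683) = -174540/(-101043019/683) = -174540*(-683/101043019) = 119210820/101043019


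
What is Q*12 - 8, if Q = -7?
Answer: -92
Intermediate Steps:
Q*12 - 8 = -7*12 - 8 = -84 - 8 = -92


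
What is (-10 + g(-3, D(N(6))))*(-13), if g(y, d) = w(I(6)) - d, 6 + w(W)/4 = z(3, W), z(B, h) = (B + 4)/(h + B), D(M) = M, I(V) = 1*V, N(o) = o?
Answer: 4316/9 ≈ 479.56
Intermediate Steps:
I(V) = V
z(B, h) = (4 + B)/(B + h)
w(W) = -24 + 28/(3 + W) (w(W) = -24 + 4*((4 + 3)/(3 + W)) = -24 + 4*(7/(3 + W)) = -24 + 28/(3 + W))
g(y, d) = -188/9 - d (g(y, d) = 4*(-11 - 6*6)/(3 + 6) - d = 4*(-11 - 36)/9 - d = 4*(1/9)*(-47) - d = -188/9 - d)
(-10 + g(-3, D(N(6))))*(-13) = (-10 + (-188/9 - 1*6))*(-13) = (-10 + (-188/9 - 6))*(-13) = (-10 - 242/9)*(-13) = -332/9*(-13) = 4316/9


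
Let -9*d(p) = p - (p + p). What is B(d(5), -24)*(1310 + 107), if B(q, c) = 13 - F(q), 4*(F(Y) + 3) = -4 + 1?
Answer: 94939/4 ≈ 23735.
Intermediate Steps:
F(Y) = -15/4 (F(Y) = -3 + (-4 + 1)/4 = -3 + (1/4)*(-3) = -3 - 3/4 = -15/4)
d(p) = p/9 (d(p) = -(p - (p + p))/9 = -(p - 2*p)/9 = -(-1)*p/9 = p/9)
B(q, c) = 67/4 (B(q, c) = 13 - 1*(-15/4) = 13 + 15/4 = 67/4)
B(d(5), -24)*(1310 + 107) = 67*(1310 + 107)/4 = (67/4)*1417 = 94939/4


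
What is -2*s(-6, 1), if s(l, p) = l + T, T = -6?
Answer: 24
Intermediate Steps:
s(l, p) = -6 + l (s(l, p) = l - 6 = -6 + l)
-2*s(-6, 1) = -2*(-6 - 6) = -2*(-12) = 24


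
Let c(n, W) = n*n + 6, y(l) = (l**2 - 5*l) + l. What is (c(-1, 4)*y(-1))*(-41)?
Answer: -1435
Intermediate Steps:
y(l) = l**2 - 4*l
c(n, W) = 6 + n**2 (c(n, W) = n**2 + 6 = 6 + n**2)
(c(-1, 4)*y(-1))*(-41) = ((6 + (-1)**2)*(-(-4 - 1)))*(-41) = ((6 + 1)*(-1*(-5)))*(-41) = (7*5)*(-41) = 35*(-41) = -1435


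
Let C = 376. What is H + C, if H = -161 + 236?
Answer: 451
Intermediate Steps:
H = 75
H + C = 75 + 376 = 451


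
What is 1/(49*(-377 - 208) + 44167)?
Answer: 1/15502 ≈ 6.4508e-5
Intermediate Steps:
1/(49*(-377 - 208) + 44167) = 1/(49*(-585) + 44167) = 1/(-28665 + 44167) = 1/15502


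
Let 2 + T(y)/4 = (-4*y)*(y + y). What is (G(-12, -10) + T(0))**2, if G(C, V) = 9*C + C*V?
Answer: 16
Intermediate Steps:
T(y) = -8 - 32*y**2 (T(y) = -8 + 4*((-4*y)*(y + y)) = -8 + 4*((-4*y)*(2*y)) = -8 + 4*(-8*y**2) = -8 - 32*y**2)
(G(-12, -10) + T(0))**2 = (-12*(9 - 10) + (-8 - 32*0**2))**2 = (-12*(-1) + (-8 - 32*0))**2 = (12 + (-8 + 0))**2 = (12 - 8)**2 = 4**2 = 16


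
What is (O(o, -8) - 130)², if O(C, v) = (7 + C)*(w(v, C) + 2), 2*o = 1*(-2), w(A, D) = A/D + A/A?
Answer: 4096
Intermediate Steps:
w(A, D) = 1 + A/D (w(A, D) = A/D + 1 = 1 + A/D)
o = -1 (o = (1*(-2))/2 = (½)*(-2) = -1)
O(C, v) = (2 + (C + v)/C)*(7 + C) (O(C, v) = (7 + C)*((v + C)/C + 2) = (7 + C)*((C + v)/C + 2) = (7 + C)*(2 + (C + v)/C) = (2 + (C + v)/C)*(7 + C))
(O(o, -8) - 130)² = ((21 - 8 + 3*(-1) + 7*(-8)/(-1)) - 130)² = ((21 - 8 - 3 + 7*(-8)*(-1)) - 130)² = ((21 - 8 - 3 + 56) - 130)² = (66 - 130)² = (-64)² = 4096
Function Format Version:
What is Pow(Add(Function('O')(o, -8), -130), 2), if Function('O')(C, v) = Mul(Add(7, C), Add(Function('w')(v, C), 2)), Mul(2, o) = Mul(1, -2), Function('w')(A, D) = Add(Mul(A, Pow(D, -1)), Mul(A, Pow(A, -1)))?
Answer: 4096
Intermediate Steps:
Function('w')(A, D) = Add(1, Mul(A, Pow(D, -1))) (Function('w')(A, D) = Add(Mul(A, Pow(D, -1)), 1) = Add(1, Mul(A, Pow(D, -1))))
o = -1 (o = Mul(Rational(1, 2), Mul(1, -2)) = Mul(Rational(1, 2), -2) = -1)
Function('O')(C, v) = Mul(Add(2, Mul(Pow(C, -1), Add(C, v))), Add(7, C)) (Function('O')(C, v) = Mul(Add(7, C), Add(Mul(Pow(C, -1), Add(v, C)), 2)) = Mul(Add(7, C), Add(Mul(Pow(C, -1), Add(C, v)), 2)) = Mul(Add(7, C), Add(2, Mul(Pow(C, -1), Add(C, v)))) = Mul(Add(2, Mul(Pow(C, -1), Add(C, v))), Add(7, C)))
Pow(Add(Function('O')(o, -8), -130), 2) = Pow(Add(Add(21, -8, Mul(3, -1), Mul(7, -8, Pow(-1, -1))), -130), 2) = Pow(Add(Add(21, -8, -3, Mul(7, -8, -1)), -130), 2) = Pow(Add(Add(21, -8, -3, 56), -130), 2) = Pow(Add(66, -130), 2) = Pow(-64, 2) = 4096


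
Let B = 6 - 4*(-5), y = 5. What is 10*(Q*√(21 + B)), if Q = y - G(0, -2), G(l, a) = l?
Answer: 50*√47 ≈ 342.78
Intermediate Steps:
B = 26 (B = 6 + 20 = 26)
Q = 5 (Q = 5 - 1*0 = 5 + 0 = 5)
10*(Q*√(21 + B)) = 10*(5*√(21 + 26)) = 10*(5*√47) = 50*√47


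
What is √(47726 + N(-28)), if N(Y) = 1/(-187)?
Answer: √1668930307/187 ≈ 218.46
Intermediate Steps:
N(Y) = -1/187
√(47726 + N(-28)) = √(47726 - 1/187) = √(8924761/187) = √1668930307/187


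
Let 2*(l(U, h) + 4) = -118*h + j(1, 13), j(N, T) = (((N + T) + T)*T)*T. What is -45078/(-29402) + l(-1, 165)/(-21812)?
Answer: 63289829/33753496 ≈ 1.8751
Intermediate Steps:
j(N, T) = T**2*(N + 2*T) (j(N, T) = ((N + 2*T)*T)*T = (T*(N + 2*T))*T = T**2*(N + 2*T))
l(U, h) = 4555/2 - 59*h (l(U, h) = -4 + (-118*h + 13**2*(1 + 2*13))/2 = -4 + (-118*h + 169*(1 + 26))/2 = -4 + (-118*h + 169*27)/2 = -4 + (-118*h + 4563)/2 = -4 + (4563 - 118*h)/2 = -4 + (4563/2 - 59*h) = 4555/2 - 59*h)
-45078/(-29402) + l(-1, 165)/(-21812) = -45078/(-29402) + (4555/2 - 59*165)/(-21812) = -45078*(-1/29402) + (4555/2 - 9735)*(-1/21812) = 22539/14701 - 14915/2*(-1/21812) = 22539/14701 + 785/2296 = 63289829/33753496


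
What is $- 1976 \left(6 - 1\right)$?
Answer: $-9880$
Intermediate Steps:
$- 1976 \left(6 - 1\right) = \left(-1976\right) 5 = -9880$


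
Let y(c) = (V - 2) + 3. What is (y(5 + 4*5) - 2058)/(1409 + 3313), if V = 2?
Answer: -685/1574 ≈ -0.43520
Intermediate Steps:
y(c) = 3 (y(c) = (2 - 2) + 3 = 0 + 3 = 3)
(y(5 + 4*5) - 2058)/(1409 + 3313) = (3 - 2058)/(1409 + 3313) = -2055/4722 = -2055*1/4722 = -685/1574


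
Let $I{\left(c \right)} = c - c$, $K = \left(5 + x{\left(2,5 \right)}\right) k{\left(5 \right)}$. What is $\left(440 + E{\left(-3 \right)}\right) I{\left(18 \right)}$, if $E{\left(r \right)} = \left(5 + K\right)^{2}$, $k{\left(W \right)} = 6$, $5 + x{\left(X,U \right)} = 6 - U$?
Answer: $0$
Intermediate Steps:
$x{\left(X,U \right)} = 1 - U$ ($x{\left(X,U \right)} = -5 - \left(-6 + U\right) = 1 - U$)
$K = 6$ ($K = \left(5 + \left(1 - 5\right)\right) 6 = \left(5 - 4\right) 6 = 1 \cdot 6 = 6$)
$I{\left(c \right)} = 0$
$E{\left(r \right)} = 121$ ($E{\left(r \right)} = \left(5 + 6\right)^{2} = 11^{2} = 121$)
$\left(440 + E{\left(-3 \right)}\right) I{\left(18 \right)} = \left(440 + 121\right) 0 = 561 \cdot 0 = 0$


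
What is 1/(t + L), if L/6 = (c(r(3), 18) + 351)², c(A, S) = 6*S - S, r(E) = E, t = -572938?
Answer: 1/593948 ≈ 1.6836e-6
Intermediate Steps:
c(A, S) = 5*S
L = 1166886 (L = 6*(5*18 + 351)² = 6*(90 + 351)² = 6*441² = 6*194481 = 1166886)
1/(t + L) = 1/(-572938 + 1166886) = 1/593948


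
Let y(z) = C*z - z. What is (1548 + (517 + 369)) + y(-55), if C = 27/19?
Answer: 45806/19 ≈ 2410.8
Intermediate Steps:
C = 27/19 (C = 27*(1/19) = 27/19 ≈ 1.4211)
y(z) = 8*z/19 (y(z) = 27*z/19 - z = 8*z/19)
(1548 + (517 + 369)) + y(-55) = (1548 + (517 + 369)) + (8/19)*(-55) = (1548 + 886) - 440/19 = 2434 - 440/19 = 45806/19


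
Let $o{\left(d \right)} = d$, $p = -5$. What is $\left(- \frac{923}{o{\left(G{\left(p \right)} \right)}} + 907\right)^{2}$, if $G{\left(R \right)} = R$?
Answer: $\frac{29789764}{25} \approx 1.1916 \cdot 10^{6}$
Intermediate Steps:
$\left(- \frac{923}{o{\left(G{\left(p \right)} \right)}} + 907\right)^{2} = \left(- \frac{923}{-5} + 907\right)^{2} = \left(\left(-923\right) \left(- \frac{1}{5}\right) + 907\right)^{2} = \left(\frac{923}{5} + 907\right)^{2} = \left(\frac{5458}{5}\right)^{2} = \frac{29789764}{25}$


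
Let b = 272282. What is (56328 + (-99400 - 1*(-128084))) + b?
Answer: 357294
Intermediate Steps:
(56328 + (-99400 - 1*(-128084))) + b = (56328 + (-99400 - 1*(-128084))) + 272282 = (56328 + (-99400 + 128084)) + 272282 = (56328 + 28684) + 272282 = 85012 + 272282 = 357294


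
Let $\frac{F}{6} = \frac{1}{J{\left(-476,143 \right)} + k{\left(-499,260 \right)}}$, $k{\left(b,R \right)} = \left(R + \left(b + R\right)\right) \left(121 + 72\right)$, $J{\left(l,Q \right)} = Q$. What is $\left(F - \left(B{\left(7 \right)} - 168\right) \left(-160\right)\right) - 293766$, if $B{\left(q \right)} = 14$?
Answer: $- \frac{668015785}{2098} \approx -3.1841 \cdot 10^{5}$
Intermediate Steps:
$k{\left(b,R \right)} = 193 b + 386 R$ ($k{\left(b,R \right)} = \left(R + \left(R + b\right)\right) 193 = \left(b + 2 R\right) 193 = 193 b + 386 R$)
$F = \frac{3}{2098}$ ($F = \frac{6}{143 + \left(193 \left(-499\right) + 386 \cdot 260\right)} = \frac{6}{143 + \left(-96307 + 100360\right)} = \frac{6}{143 + 4053} = \frac{6}{4196} = 6 \cdot \frac{1}{4196} = \frac{3}{2098} \approx 0.0014299$)
$\left(F - \left(B{\left(7 \right)} - 168\right) \left(-160\right)\right) - 293766 = \left(\frac{3}{2098} - \left(14 - 168\right) \left(-160\right)\right) - 293766 = \left(\frac{3}{2098} - \left(-154\right) \left(-160\right)\right) - 293766 = \left(\frac{3}{2098} - 24640\right) - 293766 = - \frac{51694717}{2098} - 293766 = - \frac{668015785}{2098}$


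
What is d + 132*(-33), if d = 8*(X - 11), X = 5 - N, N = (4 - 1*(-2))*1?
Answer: -4452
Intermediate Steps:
N = 6 (N = (4 + 2)*1 = 6*1 = 6)
X = -1 (X = 5 - 1*6 = 5 - 6 = -1)
d = -96 (d = 8*(-1 - 11) = 8*(-12) = -96)
d + 132*(-33) = -96 + 132*(-33) = -96 - 4356 = -4452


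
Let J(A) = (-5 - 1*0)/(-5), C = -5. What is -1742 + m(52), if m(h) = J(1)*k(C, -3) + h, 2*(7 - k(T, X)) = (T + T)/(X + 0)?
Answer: -5054/3 ≈ -1684.7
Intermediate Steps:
k(T, X) = 7 - T/X (k(T, X) = 7 - (T + T)/(2*(X + 0)) = 7 - 2*T/(2*X) = 7 - T/X)
J(A) = 1 (J(A) = (-5 + 0)*(-⅕) = -5*(-⅕) = 1)
m(h) = 16/3 + h (m(h) = 1*(7 - 1*(-5)/(-3)) + h = 1*(7 - 1*(-5)*(-⅓)) + h = 1*(7 - 5/3) + h = 1*(16/3) + h = 16/3 + h)
-1742 + m(52) = -1742 + (16/3 + 52) = -1742 + 172/3 = -5054/3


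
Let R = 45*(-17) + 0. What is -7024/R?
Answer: 7024/765 ≈ 9.1817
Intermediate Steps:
R = -765 (R = -765 + 0 = -765)
-7024/R = -7024/(-765) = -7024*(-1/765) = 7024/765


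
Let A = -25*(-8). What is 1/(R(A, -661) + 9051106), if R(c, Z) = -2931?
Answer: 1/9048175 ≈ 1.1052e-7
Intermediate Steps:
A = 200
1/(R(A, -661) + 9051106) = 1/(-2931 + 9051106) = 1/9048175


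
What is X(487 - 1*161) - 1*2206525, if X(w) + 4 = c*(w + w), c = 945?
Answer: -1590389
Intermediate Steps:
X(w) = -4 + 1890*w (X(w) = -4 + 945*(w + w) = -4 + 945*(2*w) = -4 + 1890*w)
X(487 - 1*161) - 1*2206525 = (-4 + 1890*(487 - 1*161)) - 1*2206525 = (-4 + 1890*(487 - 161)) - 2206525 = (-4 + 1890*326) - 2206525 = (-4 + 616140) - 2206525 = 616136 - 2206525 = -1590389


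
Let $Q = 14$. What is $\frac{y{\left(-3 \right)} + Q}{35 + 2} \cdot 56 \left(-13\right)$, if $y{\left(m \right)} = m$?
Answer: $- \frac{8008}{37} \approx -216.43$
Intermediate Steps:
$\frac{y{\left(-3 \right)} + Q}{35 + 2} \cdot 56 \left(-13\right) = \frac{-3 + 14}{35 + 2} \cdot 56 \left(-13\right) = \frac{11}{37} \cdot 56 \left(-13\right) = \frac{616}{37} \left(-13\right) = - \frac{8008}{37}$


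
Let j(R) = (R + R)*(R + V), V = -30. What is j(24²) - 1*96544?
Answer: 532448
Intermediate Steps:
j(R) = 2*R*(-30 + R) (j(R) = (R + R)*(R - 30) = (2*R)*(-30 + R) = 2*R*(-30 + R))
j(24²) - 1*96544 = 2*24²*(-30 + 24²) - 1*96544 = 2*576*(-30 + 576) - 96544 = 2*576*546 - 96544 = 628992 - 96544 = 532448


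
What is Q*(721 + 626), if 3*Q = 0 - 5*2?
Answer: -4490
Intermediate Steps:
Q = -10/3 (Q = (0 - 5*2)/3 = (0 - 10)/3 = (⅓)*(-10) = -10/3 ≈ -3.3333)
Q*(721 + 626) = -10*(721 + 626)/3 = -10/3*1347 = -4490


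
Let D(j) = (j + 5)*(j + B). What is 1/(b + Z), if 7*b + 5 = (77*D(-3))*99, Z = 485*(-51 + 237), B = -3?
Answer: 7/539989 ≈ 1.2963e-5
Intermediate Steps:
D(j) = (-3 + j)*(5 + j) (D(j) = (j + 5)*(j - 3) = (5 + j)*(-3 + j) = (-3 + j)*(5 + j))
Z = 90210 (Z = 485*186 = 90210)
b = -91481/7 (b = -5/7 + ((77*(-15 + (-3)² + 2*(-3)))*99)/7 = -5/7 + ((77*(-15 + 9 - 6))*99)/7 = -5/7 + ((77*(-12))*99)/7 = -5/7 + (-924*99)/7 = -5/7 + (⅐)*(-91476) = -5/7 - 13068 = -91481/7 ≈ -13069.)
1/(b + Z) = 1/(-91481/7 + 90210) = 1/(539989/7) = 7/539989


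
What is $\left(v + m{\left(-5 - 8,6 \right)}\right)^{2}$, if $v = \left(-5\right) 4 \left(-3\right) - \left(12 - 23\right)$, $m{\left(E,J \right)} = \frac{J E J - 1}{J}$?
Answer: $\frac{1849}{36} \approx 51.361$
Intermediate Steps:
$m{\left(E,J \right)} = \frac{-1 + E J^{2}}{J}$ ($m{\left(E,J \right)} = \frac{E J J - 1}{J} = \frac{E J^{2} - 1}{J} = \frac{-1 + E J^{2}}{J}$)
$v = 71$ ($v = \left(-20\right) \left(-3\right) - \left(12 - 23\right) = 60 - -11 = 60 + 11 = 71$)
$\left(v + m{\left(-5 - 8,6 \right)}\right)^{2} = \left(71 + \left(- \frac{1}{6} + \left(-5 - 8\right) 6\right)\right)^{2} = \left(71 + \left(\left(-1\right) \frac{1}{6} + \left(-5 - 8\right) 6\right)\right)^{2} = \left(71 - \frac{469}{6}\right)^{2} = \left(- \frac{43}{6}\right)^{2} = \frac{1849}{36}$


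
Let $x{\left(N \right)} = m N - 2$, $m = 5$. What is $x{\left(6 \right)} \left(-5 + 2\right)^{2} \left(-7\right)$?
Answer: $-1764$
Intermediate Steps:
$x{\left(N \right)} = -2 + 5 N$ ($x{\left(N \right)} = 5 N - 2 = -2 + 5 N$)
$x{\left(6 \right)} \left(-5 + 2\right)^{2} \left(-7\right) = \left(-2 + 5 \cdot 6\right) \left(-5 + 2\right)^{2} \left(-7\right) = \left(-2 + 30\right) \left(-3\right)^{2} \left(-7\right) = 28 \cdot 9 \left(-7\right) = 252 \left(-7\right) = -1764$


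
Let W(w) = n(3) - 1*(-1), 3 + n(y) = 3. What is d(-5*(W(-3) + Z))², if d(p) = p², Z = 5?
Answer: 810000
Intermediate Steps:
n(y) = 0 (n(y) = -3 + 3 = 0)
W(w) = 1 (W(w) = 0 - 1*(-1) = 0 + 1 = 1)
d(-5*(W(-3) + Z))² = ((-5*(1 + 5))²)² = ((-5*6)²)² = ((-30)²)² = 900² = 810000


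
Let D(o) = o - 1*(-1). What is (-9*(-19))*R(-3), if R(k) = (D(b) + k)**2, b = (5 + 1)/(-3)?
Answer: 2736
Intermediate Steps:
b = -2 (b = -1/3*6 = -2)
D(o) = 1 + o (D(o) = o + 1 = 1 + o)
R(k) = (-1 + k)**2 (R(k) = ((1 - 2) + k)**2 = (-1 + k)**2)
(-9*(-19))*R(-3) = (-9*(-19))*(-1 - 3)**2 = 171*(-4)**2 = 171*16 = 2736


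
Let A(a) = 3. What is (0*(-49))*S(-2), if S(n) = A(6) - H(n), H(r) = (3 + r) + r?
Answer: 0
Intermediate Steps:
H(r) = 3 + 2*r
S(n) = -2*n (S(n) = 3 - (3 + 2*n) = 3 + (-3 - 2*n) = -2*n)
(0*(-49))*S(-2) = (0*(-49))*(-2*(-2)) = 0*4 = 0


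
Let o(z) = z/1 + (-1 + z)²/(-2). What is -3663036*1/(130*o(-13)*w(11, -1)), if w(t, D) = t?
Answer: 46962/2035 ≈ 23.077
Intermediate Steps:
o(z) = z - (-1 + z)²/2 (o(z) = z*1 + (-1 + z)²*(-½) = z - (-1 + z)²/2)
-3663036*1/(130*o(-13)*w(11, -1)) = -3663036*1/(1430*(-13 - (-1 - 13)²/2)) = -3663036*1/(1430*(-13 - ½*(-14)²)) = -3663036*1/(1430*(-13 - ½*196)) = -3663036*1/(1430*(-13 - 98)) = -3663036/(1430*(-111)) = -3663036/(-158730) = -3663036*(-1/158730) = 46962/2035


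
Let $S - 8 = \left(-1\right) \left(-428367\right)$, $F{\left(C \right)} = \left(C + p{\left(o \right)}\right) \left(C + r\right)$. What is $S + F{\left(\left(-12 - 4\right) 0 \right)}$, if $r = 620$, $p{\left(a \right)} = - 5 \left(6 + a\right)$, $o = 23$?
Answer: $338475$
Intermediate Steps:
$p{\left(a \right)} = -30 - 5 a$
$F{\left(C \right)} = \left(-145 + C\right) \left(620 + C\right)$ ($F{\left(C \right)} = \left(C - 145\right) \left(C + 620\right) = \left(C - 145\right) \left(620 + C\right) = \left(-145 + C\right) \left(620 + C\right)$)
$S = 428375$ ($S = 8 - -428367 = 8 + 428367 = 428375$)
$S + F{\left(\left(-12 - 4\right) 0 \right)} = 428375 + \left(-89900 + \left(\left(-12 - 4\right) 0\right)^{2} + 475 \left(-12 - 4\right) 0\right) = 428375 + \left(-89900 + \left(\left(-16\right) 0\right)^{2} + 475 \left(\left(-16\right) 0\right)\right) = 428375 + \left(-89900 + 0^{2} + 475 \cdot 0\right) = 428375 + \left(-89900 + 0 + 0\right) = 428375 - 89900 = 338475$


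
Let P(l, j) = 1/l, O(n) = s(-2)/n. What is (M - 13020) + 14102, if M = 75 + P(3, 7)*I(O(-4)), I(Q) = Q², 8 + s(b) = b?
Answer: 13909/12 ≈ 1159.1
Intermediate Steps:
s(b) = -8 + b
O(n) = -10/n (O(n) = (-8 - 2)/n = -10/n)
M = 925/12 (M = 75 + (-10/(-4))²/3 = 75 + (-10*(-¼))²/3 = 75 + (5/2)²/3 = 75 + (⅓)*(25/4) = 75 + 25/12 = 925/12 ≈ 77.083)
(M - 13020) + 14102 = (925/12 - 13020) + 14102 = -155315/12 + 14102 = 13909/12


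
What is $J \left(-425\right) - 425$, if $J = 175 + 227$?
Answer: $-171275$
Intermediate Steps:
$J = 402$
$J \left(-425\right) - 425 = 402 \left(-425\right) - 425 = -170850 - 425 = -171275$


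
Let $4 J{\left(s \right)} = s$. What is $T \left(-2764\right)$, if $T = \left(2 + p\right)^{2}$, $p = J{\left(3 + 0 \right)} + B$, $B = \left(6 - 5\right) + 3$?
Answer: $- \frac{503739}{4} \approx -1.2593 \cdot 10^{5}$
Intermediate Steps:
$J{\left(s \right)} = \frac{s}{4}$
$B = 4$ ($B = 1 + 3 = 4$)
$p = \frac{19}{4}$ ($p = \frac{3 + 0}{4} + 4 = \frac{1}{4} \cdot 3 + 4 = \frac{3}{4} + 4 = \frac{19}{4} \approx 4.75$)
$T = \frac{729}{16}$ ($T = \left(2 + \frac{19}{4}\right)^{2} = \left(\frac{27}{4}\right)^{2} = \frac{729}{16} \approx 45.563$)
$T \left(-2764\right) = \frac{729}{16} \left(-2764\right) = - \frac{503739}{4}$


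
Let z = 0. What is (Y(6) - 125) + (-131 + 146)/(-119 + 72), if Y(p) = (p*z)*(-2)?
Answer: -5890/47 ≈ -125.32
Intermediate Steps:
Y(p) = 0 (Y(p) = (p*0)*(-2) = 0*(-2) = 0)
(Y(6) - 125) + (-131 + 146)/(-119 + 72) = (0 - 125) + (-131 + 146)/(-119 + 72) = -125 + 15/(-47) = -125 + 15*(-1/47) = -125 - 15/47 = -5890/47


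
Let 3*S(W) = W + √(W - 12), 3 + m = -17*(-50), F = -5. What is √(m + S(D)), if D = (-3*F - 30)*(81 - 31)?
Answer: √(5373 + 3*I*√762)/3 ≈ 24.434 + 0.18829*I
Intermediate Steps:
D = -750 (D = (-3*(-5) - 30)*(81 - 31) = (15 - 30)*50 = -15*50 = -750)
m = 847 (m = -3 - 17*(-50) = -3 + 850 = 847)
S(W) = W/3 + √(-12 + W)/3 (S(W) = (W + √(W - 12))/3 = (W + √(-12 + W))/3 = W/3 + √(-12 + W)/3)
√(m + S(D)) = √(847 + ((⅓)*(-750) + √(-12 - 750)/3)) = √(847 + (-250 + √(-762)/3)) = √(847 + (-250 + (I*√762)/3)) = √(847 + (-250 + I*√762/3)) = √(597 + I*√762/3)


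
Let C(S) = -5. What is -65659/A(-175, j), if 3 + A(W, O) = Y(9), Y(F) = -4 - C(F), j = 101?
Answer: 65659/2 ≈ 32830.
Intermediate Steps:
Y(F) = 1 (Y(F) = -4 - 1*(-5) = -4 + 5 = 1)
A(W, O) = -2 (A(W, O) = -3 + 1 = -2)
-65659/A(-175, j) = -65659/(-2) = -65659*(-1/2) = 65659/2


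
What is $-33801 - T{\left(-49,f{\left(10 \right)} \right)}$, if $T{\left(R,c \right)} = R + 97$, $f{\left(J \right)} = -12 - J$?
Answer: $-33849$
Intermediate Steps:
$T{\left(R,c \right)} = 97 + R$
$-33801 - T{\left(-49,f{\left(10 \right)} \right)} = -33801 - \left(97 - 49\right) = -33801 - 48 = -33849$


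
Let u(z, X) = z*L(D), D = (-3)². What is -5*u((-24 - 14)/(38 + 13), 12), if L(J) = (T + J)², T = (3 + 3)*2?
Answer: 27930/17 ≈ 1642.9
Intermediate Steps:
D = 9
T = 12 (T = 6*2 = 12)
L(J) = (12 + J)²
u(z, X) = 441*z (u(z, X) = z*(12 + 9)² = z*21² = z*441 = 441*z)
-5*u((-24 - 14)/(38 + 13), 12) = -2205*(-24 - 14)/(38 + 13) = -2205*(-38/51) = -2205*(-38*1/51) = -2205*(-38)/51 = -5*(-5586/17) = 27930/17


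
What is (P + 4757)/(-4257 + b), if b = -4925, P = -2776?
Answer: -1981/9182 ≈ -0.21575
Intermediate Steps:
(P + 4757)/(-4257 + b) = (-2776 + 4757)/(-4257 - 4925) = 1981/(-9182) = 1981*(-1/9182) = -1981/9182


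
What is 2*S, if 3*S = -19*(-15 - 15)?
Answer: 380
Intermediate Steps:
S = 190 (S = (-19*(-15 - 15))/3 = (-19*(-30))/3 = (1/3)*570 = 190)
2*S = 2*190 = 380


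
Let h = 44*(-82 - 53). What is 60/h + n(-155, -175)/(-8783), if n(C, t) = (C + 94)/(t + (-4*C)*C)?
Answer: -845589364/83712749175 ≈ -0.010101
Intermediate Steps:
h = -5940 (h = 44*(-135) = -5940)
n(C, t) = (94 + C)/(t - 4*C²)
60/h + n(-155, -175)/(-8783) = 60/(-5940) + ((94 - 155)/(-175 - 4*(-155)²))/(-8783) = 60*(-1/5940) + (-61/(-175 - 4*24025))*(-1/8783) = -1/99 + (-61/(-175 - 96100))*(-1/8783) = -1/99 + (-61/(-96275))*(-1/8783) = -1/99 - 1/96275*(-61)*(-1/8783) = -1/99 + (61/96275)*(-1/8783) = -1/99 - 61/845583325 = -845589364/83712749175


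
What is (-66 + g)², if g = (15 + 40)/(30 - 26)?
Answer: 43681/16 ≈ 2730.1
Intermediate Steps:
g = 55/4 ≈ 13.750
(-66 + g)² = (-66 + 55/4)² = (-209/4)² = 43681/16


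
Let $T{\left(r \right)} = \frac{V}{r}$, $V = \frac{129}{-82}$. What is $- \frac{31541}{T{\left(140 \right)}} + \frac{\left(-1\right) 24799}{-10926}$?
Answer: $\frac{1318735322917}{469818} \approx 2.8069 \cdot 10^{6}$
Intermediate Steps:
$V = - \frac{129}{82}$ ($V = 129 \left(- \frac{1}{82}\right) = - \frac{129}{82} \approx -1.5732$)
$T{\left(r \right)} = - \frac{129}{82 r}$
$- \frac{31541}{T{\left(140 \right)}} + \frac{\left(-1\right) 24799}{-10926} = - \frac{31541}{\left(- \frac{129}{82}\right) \frac{1}{140}} + \frac{\left(-1\right) 24799}{-10926} = - \frac{31541}{\left(- \frac{129}{82}\right) \frac{1}{140}} - - \frac{24799}{10926} = - \frac{31541}{- \frac{129}{11480}} + \frac{24799}{10926} = \left(-31541\right) \left(- \frac{11480}{129}\right) + \frac{24799}{10926} = \frac{362090680}{129} + \frac{24799}{10926} = \frac{1318735322917}{469818}$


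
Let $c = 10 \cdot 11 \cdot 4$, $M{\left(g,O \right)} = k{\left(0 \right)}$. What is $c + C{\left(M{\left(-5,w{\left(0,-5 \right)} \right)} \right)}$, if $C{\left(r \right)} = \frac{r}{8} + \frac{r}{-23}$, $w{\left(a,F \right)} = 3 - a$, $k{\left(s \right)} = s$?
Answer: $440$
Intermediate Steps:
$M{\left(g,O \right)} = 0$
$c = 440$ ($c = 110 \cdot 4 = 440$)
$C{\left(r \right)} = \frac{15 r}{184}$ ($C{\left(r \right)} = r \frac{1}{8} + r \left(- \frac{1}{23}\right) = \frac{r}{8} - \frac{r}{23} = \frac{15 r}{184}$)
$c + C{\left(M{\left(-5,w{\left(0,-5 \right)} \right)} \right)} = 440 + \frac{15}{184} \cdot 0 = 440 + 0 = 440$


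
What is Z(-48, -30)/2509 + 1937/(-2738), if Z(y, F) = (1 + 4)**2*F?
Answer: -6913433/6869642 ≈ -1.0064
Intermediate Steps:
Z(y, F) = 25*F (Z(y, F) = 5**2*F = 25*F)
Z(-48, -30)/2509 + 1937/(-2738) = (25*(-30))/2509 + 1937/(-2738) = -750*1/2509 + 1937*(-1/2738) = -750/2509 - 1937/2738 = -6913433/6869642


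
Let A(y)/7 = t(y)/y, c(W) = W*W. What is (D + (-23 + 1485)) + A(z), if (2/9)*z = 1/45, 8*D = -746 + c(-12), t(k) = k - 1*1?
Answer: 5295/4 ≈ 1323.8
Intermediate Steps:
c(W) = W²
t(k) = -1 + k (t(k) = k - 1 = -1 + k)
D = -301/4 (D = (-746 + (-12)²)/8 = (-746 + 144)/8 = (⅛)*(-602) = -301/4 ≈ -75.250)
z = ⅒ (z = (9/2)/45 = (9/2)*(1/45) = ⅒ ≈ 0.10000)
A(y) = 7*(-1 + y)/y (A(y) = 7*((-1 + y)/y) = 7*(-1 + y)/y)
(D + (-23 + 1485)) + A(z) = (-301/4 + (-23 + 1485)) + (7 - 7/⅒) = (-301/4 + 1462) + (7 - 7*10) = 5547/4 + (7 - 70) = 5547/4 - 63 = 5295/4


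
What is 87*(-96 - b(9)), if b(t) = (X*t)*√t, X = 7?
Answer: -24795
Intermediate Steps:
b(t) = 7*t^(3/2) (b(t) = (7*t)*√t = 7*t^(3/2))
87*(-96 - b(9)) = 87*(-96 - 7*9^(3/2)) = 87*(-96 - 7*27) = 87*(-96 - 1*189) = 87*(-96 - 189) = 87*(-285) = -24795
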